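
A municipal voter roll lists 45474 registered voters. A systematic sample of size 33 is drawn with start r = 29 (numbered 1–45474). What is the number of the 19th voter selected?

k = 45474/33 = 1378
19th selection = r + (19−1)·k = 29 + 18×1378 = 29 + 24804 = 24833

24833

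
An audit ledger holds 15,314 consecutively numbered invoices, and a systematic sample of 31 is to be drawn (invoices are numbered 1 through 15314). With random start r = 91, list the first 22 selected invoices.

k = N/n = 15314/31 = 494
invoice 1: 91
invoice 2: 91 + 494 = 585
invoice 3: 585 + 494 = 1079
invoice 4: 1079 + 494 = 1573
invoice 5: 1573 + 494 = 2067
invoice 6: 2067 + 494 = 2561
invoice 7: 2561 + 494 = 3055
invoice 8: 3055 + 494 = 3549
invoice 9: 3549 + 494 = 4043
invoice 10: 4043 + 494 = 4537
invoice 11: 4537 + 494 = 5031
invoice 12: 5031 + 494 = 5525
invoice 13: 5525 + 494 = 6019
invoice 14: 6019 + 494 = 6513
invoice 15: 6513 + 494 = 7007
invoice 16: 7007 + 494 = 7501
invoice 17: 7501 + 494 = 7995
invoice 18: 7995 + 494 = 8489
invoice 19: 8489 + 494 = 8983
invoice 20: 8983 + 494 = 9477
invoice 21: 9477 + 494 = 9971
invoice 22: 9971 + 494 = 10465

91, 585, 1079, 1573, 2067, 2561, 3055, 3549, 4043, 4537, 5031, 5525, 6019, 6513, 7007, 7501, 7995, 8489, 8983, 9477, 9971, 10465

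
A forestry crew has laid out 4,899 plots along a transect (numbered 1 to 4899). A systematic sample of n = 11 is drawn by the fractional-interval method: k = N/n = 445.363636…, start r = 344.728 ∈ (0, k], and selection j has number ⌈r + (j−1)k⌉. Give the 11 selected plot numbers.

345, 791, 1236, 1681, 2127, 2572, 3017, 3463, 3908, 4354, 4799

j=1: r + 0k = 344.728 → ⌈·⌉ = 345
j=2: r + 1k = 790.091636… → ⌈·⌉ = 791
j=3: r + 2k = 1235.455272… → ⌈·⌉ = 1236
j=4: r + 3k = 1680.818909… → ⌈·⌉ = 1681
j=5: r + 4k = 2126.182545… → ⌈·⌉ = 2127
j=6: r + 5k = 2571.546181… → ⌈·⌉ = 2572
j=7: r + 6k = 3016.909818… → ⌈·⌉ = 3017
j=8: r + 7k = 3462.273454… → ⌈·⌉ = 3463
j=9: r + 8k = 3907.637090… → ⌈·⌉ = 3908
j=10: r + 9k = 4353.000727… → ⌈·⌉ = 4354
j=11: r + 10k = 4798.364363… → ⌈·⌉ = 4799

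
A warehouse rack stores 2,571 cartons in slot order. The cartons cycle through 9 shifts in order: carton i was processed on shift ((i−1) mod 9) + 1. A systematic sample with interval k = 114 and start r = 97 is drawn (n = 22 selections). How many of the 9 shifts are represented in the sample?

Consecutive selections differ by k = 114, so their shift numbers differ by 114 mod 9 = 6.
gcd(114, 9) = 3, so the sample visits 9/3 = 3 distinct residues mod 9.
Start 97 is shift 7; the shifts hit are 1, 4, 7.

3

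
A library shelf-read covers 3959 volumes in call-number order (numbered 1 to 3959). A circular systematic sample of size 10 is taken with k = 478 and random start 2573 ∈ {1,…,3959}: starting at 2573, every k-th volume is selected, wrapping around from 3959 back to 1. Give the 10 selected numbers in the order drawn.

Selection 1: 2573
Selection 2: 2573 + 478 = 3051
Selection 3: 3051 + 478 = 3529
Selection 4: 3529 + 478 = 4007 → 4007 − 3959 = 48
Selection 5: 48 + 478 = 526
Selection 6: 526 + 478 = 1004
Selection 7: 1004 + 478 = 1482
Selection 8: 1482 + 478 = 1960
Selection 9: 1960 + 478 = 2438
Selection 10: 2438 + 478 = 2916

2573, 3051, 3529, 48, 526, 1004, 1482, 1960, 2438, 2916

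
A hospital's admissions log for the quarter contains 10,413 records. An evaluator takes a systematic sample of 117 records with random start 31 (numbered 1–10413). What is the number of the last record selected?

k = 10413/117 = 89
117th selection = r + (117−1)·k = 31 + 116×89 = 31 + 10324 = 10355

10355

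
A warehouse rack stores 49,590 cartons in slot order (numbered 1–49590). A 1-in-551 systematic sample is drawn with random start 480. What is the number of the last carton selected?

49519

k = 551
90th selection = r + (90−1)·k = 480 + 89×551 = 480 + 49039 = 49519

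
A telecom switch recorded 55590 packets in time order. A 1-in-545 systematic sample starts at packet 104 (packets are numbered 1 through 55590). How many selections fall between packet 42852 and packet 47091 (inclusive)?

8

k = 545
First selection ≥ 42852: 104 + ⌈(42852−104)/545⌉·545 = 104 + 79×545 = 43159
Last selection ≤ 47091: 104 + ⌊(47091−104)/545⌋·545 = 104 + 86×545 = 46974
Count = 86 − 79 + 1 = 8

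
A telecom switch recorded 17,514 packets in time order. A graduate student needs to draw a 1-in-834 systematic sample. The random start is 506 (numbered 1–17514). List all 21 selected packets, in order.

packet 1: 506
packet 2: 506 + 834 = 1340
packet 3: 1340 + 834 = 2174
packet 4: 2174 + 834 = 3008
packet 5: 3008 + 834 = 3842
packet 6: 3842 + 834 = 4676
packet 7: 4676 + 834 = 5510
packet 8: 5510 + 834 = 6344
packet 9: 6344 + 834 = 7178
packet 10: 7178 + 834 = 8012
packet 11: 8012 + 834 = 8846
packet 12: 8846 + 834 = 9680
packet 13: 9680 + 834 = 10514
packet 14: 10514 + 834 = 11348
packet 15: 11348 + 834 = 12182
packet 16: 12182 + 834 = 13016
packet 17: 13016 + 834 = 13850
packet 18: 13850 + 834 = 14684
packet 19: 14684 + 834 = 15518
packet 20: 15518 + 834 = 16352
packet 21: 16352 + 834 = 17186

506, 1340, 2174, 3008, 3842, 4676, 5510, 6344, 7178, 8012, 8846, 9680, 10514, 11348, 12182, 13016, 13850, 14684, 15518, 16352, 17186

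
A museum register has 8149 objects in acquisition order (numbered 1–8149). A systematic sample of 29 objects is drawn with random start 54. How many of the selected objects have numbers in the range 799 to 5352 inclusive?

16

k = 8149/29 = 281
First selection ≥ 799: 54 + ⌈(799−54)/281⌉·281 = 54 + 3×281 = 897
Last selection ≤ 5352: 54 + ⌊(5352−54)/281⌋·281 = 54 + 18×281 = 5112
Count = 18 − 3 + 1 = 16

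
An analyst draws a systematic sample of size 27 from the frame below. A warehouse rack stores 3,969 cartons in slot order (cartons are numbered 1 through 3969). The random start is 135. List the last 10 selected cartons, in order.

k = N/n = 3969/27 = 147
18th selection = 135 + 17×147 = 2634
19th: 2634 + 147 = 2781
20th: 2781 + 147 = 2928
21st: 2928 + 147 = 3075
22nd: 3075 + 147 = 3222
23rd: 3222 + 147 = 3369
24th: 3369 + 147 = 3516
25th: 3516 + 147 = 3663
26th: 3663 + 147 = 3810
27th: 3810 + 147 = 3957

2634, 2781, 2928, 3075, 3222, 3369, 3516, 3663, 3810, 3957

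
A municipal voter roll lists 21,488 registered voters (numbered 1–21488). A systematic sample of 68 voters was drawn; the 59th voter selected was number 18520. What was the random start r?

k = 21488/68 = 316
r = 18520 − (59−1)×316 = 18520 − 18328 = 192

192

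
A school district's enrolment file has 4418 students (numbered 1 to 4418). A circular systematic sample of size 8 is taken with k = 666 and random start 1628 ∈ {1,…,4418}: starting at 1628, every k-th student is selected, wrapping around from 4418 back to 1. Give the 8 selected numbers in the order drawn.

Selection 1: 1628
Selection 2: 1628 + 666 = 2294
Selection 3: 2294 + 666 = 2960
Selection 4: 2960 + 666 = 3626
Selection 5: 3626 + 666 = 4292
Selection 6: 4292 + 666 = 4958 → 4958 − 4418 = 540
Selection 7: 540 + 666 = 1206
Selection 8: 1206 + 666 = 1872

1628, 2294, 2960, 3626, 4292, 540, 1206, 1872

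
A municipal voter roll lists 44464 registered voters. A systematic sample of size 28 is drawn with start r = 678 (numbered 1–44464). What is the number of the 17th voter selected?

26086

k = 44464/28 = 1588
17th selection = r + (17−1)·k = 678 + 16×1588 = 678 + 25408 = 26086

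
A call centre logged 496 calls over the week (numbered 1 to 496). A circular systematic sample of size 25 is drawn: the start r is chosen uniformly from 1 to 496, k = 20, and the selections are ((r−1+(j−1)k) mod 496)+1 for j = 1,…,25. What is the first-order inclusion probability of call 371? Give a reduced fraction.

For each position j, as r ranges over 1…496 the j-th selection hits every call exactly once, so call 371 is selected for exactly 25 of the 496 starts.
Inclusion probability = 25/496.

25/496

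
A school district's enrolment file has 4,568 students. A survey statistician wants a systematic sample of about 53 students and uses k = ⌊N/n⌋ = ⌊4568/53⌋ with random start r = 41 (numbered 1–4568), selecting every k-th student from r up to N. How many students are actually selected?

k = ⌊4568/53⌋ = 86
Achieved size = ⌊(4568 − 41)/86⌋ + 1 = ⌊4527/86⌋ + 1 = 52 + 1 = 53
(last selection: 41 + 52×86 = 4513 ≤ 4568; next would be 4599 > 4568)

53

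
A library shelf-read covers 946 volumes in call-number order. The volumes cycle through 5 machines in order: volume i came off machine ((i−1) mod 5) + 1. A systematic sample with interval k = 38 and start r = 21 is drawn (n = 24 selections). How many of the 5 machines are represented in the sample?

5

Consecutive selections differ by k = 38, so their machine numbers differ by 38 mod 5 = 3.
gcd(38, 5) = 1, so the sample visits 5/1 = 5 distinct residues mod 5.
Start 21 is machine 1; the machines hit are 1, 2, 3, 4, 5.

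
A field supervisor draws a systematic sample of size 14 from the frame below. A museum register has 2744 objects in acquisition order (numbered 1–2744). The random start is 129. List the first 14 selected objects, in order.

129, 325, 521, 717, 913, 1109, 1305, 1501, 1697, 1893, 2089, 2285, 2481, 2677

k = N/n = 2744/14 = 196
object 1: 129
object 2: 129 + 196 = 325
object 3: 325 + 196 = 521
object 4: 521 + 196 = 717
object 5: 717 + 196 = 913
object 6: 913 + 196 = 1109
object 7: 1109 + 196 = 1305
object 8: 1305 + 196 = 1501
object 9: 1501 + 196 = 1697
object 10: 1697 + 196 = 1893
object 11: 1893 + 196 = 2089
object 12: 2089 + 196 = 2285
object 13: 2285 + 196 = 2481
object 14: 2481 + 196 = 2677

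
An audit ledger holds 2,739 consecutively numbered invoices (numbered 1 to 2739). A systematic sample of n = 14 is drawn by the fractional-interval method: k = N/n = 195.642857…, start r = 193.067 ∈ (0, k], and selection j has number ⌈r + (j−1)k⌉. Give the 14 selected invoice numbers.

194, 389, 585, 780, 976, 1172, 1367, 1563, 1759, 1954, 2150, 2346, 2541, 2737

j=1: r + 0k = 193.067 → ⌈·⌉ = 194
j=2: r + 1k = 388.709857… → ⌈·⌉ = 389
j=3: r + 2k = 584.352714… → ⌈·⌉ = 585
j=4: r + 3k = 779.995571… → ⌈·⌉ = 780
j=5: r + 4k = 975.638428… → ⌈·⌉ = 976
j=6: r + 5k = 1171.281285… → ⌈·⌉ = 1172
j=7: r + 6k = 1366.924142… → ⌈·⌉ = 1367
j=8: r + 7k = 1562.567 → ⌈·⌉ = 1563
j=9: r + 8k = 1758.209857… → ⌈·⌉ = 1759
j=10: r + 9k = 1953.852714… → ⌈·⌉ = 1954
j=11: r + 10k = 2149.495571… → ⌈·⌉ = 2150
j=12: r + 11k = 2345.138428… → ⌈·⌉ = 2346
j=13: r + 12k = 2540.781285… → ⌈·⌉ = 2541
j=14: r + 13k = 2736.424142… → ⌈·⌉ = 2737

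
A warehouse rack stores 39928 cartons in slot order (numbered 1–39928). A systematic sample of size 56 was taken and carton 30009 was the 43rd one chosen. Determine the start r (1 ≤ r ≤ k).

63

k = 39928/56 = 713
r = 30009 − (43−1)×713 = 30009 − 29946 = 63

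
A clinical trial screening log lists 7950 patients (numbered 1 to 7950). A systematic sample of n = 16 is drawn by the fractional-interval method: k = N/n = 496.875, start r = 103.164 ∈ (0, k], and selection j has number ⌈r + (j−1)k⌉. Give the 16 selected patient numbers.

104, 601, 1097, 1594, 2091, 2588, 3085, 3582, 4079, 4576, 5072, 5569, 6066, 6563, 7060, 7557

j=1: r + 0k = 103.164 → ⌈·⌉ = 104
j=2: r + 1k = 600.039 → ⌈·⌉ = 601
j=3: r + 2k = 1096.914 → ⌈·⌉ = 1097
j=4: r + 3k = 1593.789 → ⌈·⌉ = 1594
j=5: r + 4k = 2090.664 → ⌈·⌉ = 2091
j=6: r + 5k = 2587.539 → ⌈·⌉ = 2588
j=7: r + 6k = 3084.414 → ⌈·⌉ = 3085
j=8: r + 7k = 3581.289 → ⌈·⌉ = 3582
j=9: r + 8k = 4078.164 → ⌈·⌉ = 4079
j=10: r + 9k = 4575.039 → ⌈·⌉ = 4576
j=11: r + 10k = 5071.914 → ⌈·⌉ = 5072
j=12: r + 11k = 5568.789 → ⌈·⌉ = 5569
j=13: r + 12k = 6065.664 → ⌈·⌉ = 6066
j=14: r + 13k = 6562.539 → ⌈·⌉ = 6563
j=15: r + 14k = 7059.414 → ⌈·⌉ = 7060
j=16: r + 15k = 7556.289 → ⌈·⌉ = 7557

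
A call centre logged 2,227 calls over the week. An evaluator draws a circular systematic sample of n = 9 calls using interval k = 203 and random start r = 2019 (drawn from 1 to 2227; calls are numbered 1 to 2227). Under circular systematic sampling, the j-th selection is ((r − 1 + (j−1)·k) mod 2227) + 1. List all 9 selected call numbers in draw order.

2019, 2222, 198, 401, 604, 807, 1010, 1213, 1416

Selection 1: 2019
Selection 2: 2019 + 203 = 2222
Selection 3: 2222 + 203 = 2425 → 2425 − 2227 = 198
Selection 4: 198 + 203 = 401
Selection 5: 401 + 203 = 604
Selection 6: 604 + 203 = 807
Selection 7: 807 + 203 = 1010
Selection 8: 1010 + 203 = 1213
Selection 9: 1213 + 203 = 1416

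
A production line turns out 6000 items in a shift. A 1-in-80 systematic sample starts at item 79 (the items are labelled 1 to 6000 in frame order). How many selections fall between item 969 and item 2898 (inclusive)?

24

k = 80
First selection ≥ 969: 79 + ⌈(969−79)/80⌉·80 = 79 + 12×80 = 1039
Last selection ≤ 2898: 79 + ⌊(2898−79)/80⌋·80 = 79 + 35×80 = 2879
Count = 35 − 12 + 1 = 24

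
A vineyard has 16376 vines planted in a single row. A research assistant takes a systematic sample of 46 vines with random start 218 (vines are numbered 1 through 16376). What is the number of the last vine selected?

16238

k = 16376/46 = 356
46th selection = r + (46−1)·k = 218 + 45×356 = 218 + 16020 = 16238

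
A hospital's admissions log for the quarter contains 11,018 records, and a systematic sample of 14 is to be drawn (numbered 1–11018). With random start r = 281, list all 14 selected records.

281, 1068, 1855, 2642, 3429, 4216, 5003, 5790, 6577, 7364, 8151, 8938, 9725, 10512

k = N/n = 11018/14 = 787
record 1: 281
record 2: 281 + 787 = 1068
record 3: 1068 + 787 = 1855
record 4: 1855 + 787 = 2642
record 5: 2642 + 787 = 3429
record 6: 3429 + 787 = 4216
record 7: 4216 + 787 = 5003
record 8: 5003 + 787 = 5790
record 9: 5790 + 787 = 6577
record 10: 6577 + 787 = 7364
record 11: 7364 + 787 = 8151
record 12: 8151 + 787 = 8938
record 13: 8938 + 787 = 9725
record 14: 9725 + 787 = 10512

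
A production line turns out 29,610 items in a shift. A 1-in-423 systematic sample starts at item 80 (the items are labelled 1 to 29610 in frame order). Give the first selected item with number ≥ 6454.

6848

k = 423
Steps past start: ⌈(6454 − 80)/423⌉ = ⌈6374/423⌉ = 16
Selected item: 80 + 16×423 = 6848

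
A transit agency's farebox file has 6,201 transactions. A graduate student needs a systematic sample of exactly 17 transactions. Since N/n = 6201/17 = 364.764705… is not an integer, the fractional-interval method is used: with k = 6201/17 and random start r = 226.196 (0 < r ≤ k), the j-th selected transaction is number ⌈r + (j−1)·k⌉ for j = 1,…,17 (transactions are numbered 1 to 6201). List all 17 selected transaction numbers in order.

227, 591, 956, 1321, 1686, 2051, 2415, 2780, 3145, 3510, 3874, 4239, 4604, 4969, 5333, 5698, 6063

j=1: r + 0k = 226.196 → ⌈·⌉ = 227
j=2: r + 1k = 590.960705… → ⌈·⌉ = 591
j=3: r + 2k = 955.725411… → ⌈·⌉ = 956
j=4: r + 3k = 1320.490117… → ⌈·⌉ = 1321
j=5: r + 4k = 1685.254823… → ⌈·⌉ = 1686
j=6: r + 5k = 2050.019529… → ⌈·⌉ = 2051
j=7: r + 6k = 2414.784235… → ⌈·⌉ = 2415
j=8: r + 7k = 2779.548941… → ⌈·⌉ = 2780
j=9: r + 8k = 3144.313647… → ⌈·⌉ = 3145
j=10: r + 9k = 3509.078352… → ⌈·⌉ = 3510
j=11: r + 10k = 3873.843058… → ⌈·⌉ = 3874
j=12: r + 11k = 4238.607764… → ⌈·⌉ = 4239
j=13: r + 12k = 4603.372470… → ⌈·⌉ = 4604
j=14: r + 13k = 4968.137176… → ⌈·⌉ = 4969
j=15: r + 14k = 5332.901882… → ⌈·⌉ = 5333
j=16: r + 15k = 5697.666588… → ⌈·⌉ = 5698
j=17: r + 16k = 6062.431294… → ⌈·⌉ = 6063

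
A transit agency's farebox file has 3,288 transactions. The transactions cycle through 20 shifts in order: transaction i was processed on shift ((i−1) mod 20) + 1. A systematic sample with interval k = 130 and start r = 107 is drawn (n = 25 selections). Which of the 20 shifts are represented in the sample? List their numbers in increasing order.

7, 17

Consecutive selections differ by k = 130, so their shift numbers differ by 130 mod 20 = 10.
gcd(130, 20) = 10, so the sample visits 20/10 = 2 distinct residues mod 20.
Start 107 is shift 7; the shifts hit are 7, 17.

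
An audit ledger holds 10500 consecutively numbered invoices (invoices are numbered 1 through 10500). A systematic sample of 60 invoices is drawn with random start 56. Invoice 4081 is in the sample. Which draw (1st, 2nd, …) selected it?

24

k = 10500/60 = 175
position = (4081 − 56)/175 + 1 = 4025/175 + 1 = 23 + 1 = 24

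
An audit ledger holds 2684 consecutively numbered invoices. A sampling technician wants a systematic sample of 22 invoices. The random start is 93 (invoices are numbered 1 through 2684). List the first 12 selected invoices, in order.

93, 215, 337, 459, 581, 703, 825, 947, 1069, 1191, 1313, 1435

k = N/n = 2684/22 = 122
invoice 1: 93
invoice 2: 93 + 122 = 215
invoice 3: 215 + 122 = 337
invoice 4: 337 + 122 = 459
invoice 5: 459 + 122 = 581
invoice 6: 581 + 122 = 703
invoice 7: 703 + 122 = 825
invoice 8: 825 + 122 = 947
invoice 9: 947 + 122 = 1069
invoice 10: 1069 + 122 = 1191
invoice 11: 1191 + 122 = 1313
invoice 12: 1313 + 122 = 1435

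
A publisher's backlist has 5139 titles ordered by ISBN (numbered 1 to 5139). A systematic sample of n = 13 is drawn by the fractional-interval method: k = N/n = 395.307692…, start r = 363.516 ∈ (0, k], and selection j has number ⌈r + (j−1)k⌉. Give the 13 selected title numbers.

364, 759, 1155, 1550, 1945, 2341, 2736, 3131, 3526, 3922, 4317, 4712, 5108

j=1: r + 0k = 363.516 → ⌈·⌉ = 364
j=2: r + 1k = 758.823692… → ⌈·⌉ = 759
j=3: r + 2k = 1154.131384… → ⌈·⌉ = 1155
j=4: r + 3k = 1549.439076… → ⌈·⌉ = 1550
j=5: r + 4k = 1944.746769… → ⌈·⌉ = 1945
j=6: r + 5k = 2340.054461… → ⌈·⌉ = 2341
j=7: r + 6k = 2735.362153… → ⌈·⌉ = 2736
j=8: r + 7k = 3130.669846… → ⌈·⌉ = 3131
j=9: r + 8k = 3525.977538… → ⌈·⌉ = 3526
j=10: r + 9k = 3921.285230… → ⌈·⌉ = 3922
j=11: r + 10k = 4316.592923… → ⌈·⌉ = 4317
j=12: r + 11k = 4711.900615… → ⌈·⌉ = 4712
j=13: r + 12k = 5107.208307… → ⌈·⌉ = 5108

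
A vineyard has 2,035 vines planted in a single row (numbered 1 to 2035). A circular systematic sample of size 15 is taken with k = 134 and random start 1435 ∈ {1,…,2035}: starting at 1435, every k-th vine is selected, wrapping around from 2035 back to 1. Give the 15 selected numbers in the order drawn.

Selection 1: 1435
Selection 2: 1435 + 134 = 1569
Selection 3: 1569 + 134 = 1703
Selection 4: 1703 + 134 = 1837
Selection 5: 1837 + 134 = 1971
Selection 6: 1971 + 134 = 2105 → 2105 − 2035 = 70
Selection 7: 70 + 134 = 204
Selection 8: 204 + 134 = 338
Selection 9: 338 + 134 = 472
Selection 10: 472 + 134 = 606
Selection 11: 606 + 134 = 740
Selection 12: 740 + 134 = 874
Selection 13: 874 + 134 = 1008
Selection 14: 1008 + 134 = 1142
Selection 15: 1142 + 134 = 1276

1435, 1569, 1703, 1837, 1971, 70, 204, 338, 472, 606, 740, 874, 1008, 1142, 1276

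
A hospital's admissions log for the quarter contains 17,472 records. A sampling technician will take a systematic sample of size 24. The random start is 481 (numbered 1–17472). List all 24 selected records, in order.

k = N/n = 17472/24 = 728
record 1: 481
record 2: 481 + 728 = 1209
record 3: 1209 + 728 = 1937
record 4: 1937 + 728 = 2665
record 5: 2665 + 728 = 3393
record 6: 3393 + 728 = 4121
record 7: 4121 + 728 = 4849
record 8: 4849 + 728 = 5577
record 9: 5577 + 728 = 6305
record 10: 6305 + 728 = 7033
record 11: 7033 + 728 = 7761
record 12: 7761 + 728 = 8489
record 13: 8489 + 728 = 9217
record 14: 9217 + 728 = 9945
record 15: 9945 + 728 = 10673
record 16: 10673 + 728 = 11401
record 17: 11401 + 728 = 12129
record 18: 12129 + 728 = 12857
record 19: 12857 + 728 = 13585
record 20: 13585 + 728 = 14313
record 21: 14313 + 728 = 15041
record 22: 15041 + 728 = 15769
record 23: 15769 + 728 = 16497
record 24: 16497 + 728 = 17225

481, 1209, 1937, 2665, 3393, 4121, 4849, 5577, 6305, 7033, 7761, 8489, 9217, 9945, 10673, 11401, 12129, 12857, 13585, 14313, 15041, 15769, 16497, 17225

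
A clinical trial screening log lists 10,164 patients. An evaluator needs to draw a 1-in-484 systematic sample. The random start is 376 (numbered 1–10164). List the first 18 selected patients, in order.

patient 1: 376
patient 2: 376 + 484 = 860
patient 3: 860 + 484 = 1344
patient 4: 1344 + 484 = 1828
patient 5: 1828 + 484 = 2312
patient 6: 2312 + 484 = 2796
patient 7: 2796 + 484 = 3280
patient 8: 3280 + 484 = 3764
patient 9: 3764 + 484 = 4248
patient 10: 4248 + 484 = 4732
patient 11: 4732 + 484 = 5216
patient 12: 5216 + 484 = 5700
patient 13: 5700 + 484 = 6184
patient 14: 6184 + 484 = 6668
patient 15: 6668 + 484 = 7152
patient 16: 7152 + 484 = 7636
patient 17: 7636 + 484 = 8120
patient 18: 8120 + 484 = 8604

376, 860, 1344, 1828, 2312, 2796, 3280, 3764, 4248, 4732, 5216, 5700, 6184, 6668, 7152, 7636, 8120, 8604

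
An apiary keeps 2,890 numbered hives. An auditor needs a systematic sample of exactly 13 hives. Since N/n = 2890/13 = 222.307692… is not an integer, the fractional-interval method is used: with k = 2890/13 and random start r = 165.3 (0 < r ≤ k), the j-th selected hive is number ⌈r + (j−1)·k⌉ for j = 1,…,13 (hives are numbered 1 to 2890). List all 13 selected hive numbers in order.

166, 388, 610, 833, 1055, 1277, 1500, 1722, 1944, 2167, 2389, 2611, 2833

j=1: r + 0k = 165.3 → ⌈·⌉ = 166
j=2: r + 1k = 387.607692… → ⌈·⌉ = 388
j=3: r + 2k = 609.915384… → ⌈·⌉ = 610
j=4: r + 3k = 832.223076… → ⌈·⌉ = 833
j=5: r + 4k = 1054.530769… → ⌈·⌉ = 1055
j=6: r + 5k = 1276.838461… → ⌈·⌉ = 1277
j=7: r + 6k = 1499.146153… → ⌈·⌉ = 1500
j=8: r + 7k = 1721.453846… → ⌈·⌉ = 1722
j=9: r + 8k = 1943.761538… → ⌈·⌉ = 1944
j=10: r + 9k = 2166.069230… → ⌈·⌉ = 2167
j=11: r + 10k = 2388.376923… → ⌈·⌉ = 2389
j=12: r + 11k = 2610.684615… → ⌈·⌉ = 2611
j=13: r + 12k = 2832.992307… → ⌈·⌉ = 2833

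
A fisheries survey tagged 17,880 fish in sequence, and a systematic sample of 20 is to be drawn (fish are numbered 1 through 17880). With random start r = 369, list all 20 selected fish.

369, 1263, 2157, 3051, 3945, 4839, 5733, 6627, 7521, 8415, 9309, 10203, 11097, 11991, 12885, 13779, 14673, 15567, 16461, 17355

k = N/n = 17880/20 = 894
fish 1: 369
fish 2: 369 + 894 = 1263
fish 3: 1263 + 894 = 2157
fish 4: 2157 + 894 = 3051
fish 5: 3051 + 894 = 3945
fish 6: 3945 + 894 = 4839
fish 7: 4839 + 894 = 5733
fish 8: 5733 + 894 = 6627
fish 9: 6627 + 894 = 7521
fish 10: 7521 + 894 = 8415
fish 11: 8415 + 894 = 9309
fish 12: 9309 + 894 = 10203
fish 13: 10203 + 894 = 11097
fish 14: 11097 + 894 = 11991
fish 15: 11991 + 894 = 12885
fish 16: 12885 + 894 = 13779
fish 17: 13779 + 894 = 14673
fish 18: 14673 + 894 = 15567
fish 19: 15567 + 894 = 16461
fish 20: 16461 + 894 = 17355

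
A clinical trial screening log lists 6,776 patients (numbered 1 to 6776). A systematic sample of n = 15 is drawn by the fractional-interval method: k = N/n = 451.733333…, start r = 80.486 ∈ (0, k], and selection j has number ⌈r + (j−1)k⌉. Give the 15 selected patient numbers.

81, 533, 984, 1436, 1888, 2340, 2791, 3243, 3695, 4147, 4598, 5050, 5502, 5954, 6405

j=1: r + 0k = 80.486 → ⌈·⌉ = 81
j=2: r + 1k = 532.219333… → ⌈·⌉ = 533
j=3: r + 2k = 983.952666… → ⌈·⌉ = 984
j=4: r + 3k = 1435.686 → ⌈·⌉ = 1436
j=5: r + 4k = 1887.419333… → ⌈·⌉ = 1888
j=6: r + 5k = 2339.152666… → ⌈·⌉ = 2340
j=7: r + 6k = 2790.886 → ⌈·⌉ = 2791
j=8: r + 7k = 3242.619333… → ⌈·⌉ = 3243
j=9: r + 8k = 3694.352666… → ⌈·⌉ = 3695
j=10: r + 9k = 4146.086 → ⌈·⌉ = 4147
j=11: r + 10k = 4597.819333… → ⌈·⌉ = 4598
j=12: r + 11k = 5049.552666… → ⌈·⌉ = 5050
j=13: r + 12k = 5501.286 → ⌈·⌉ = 5502
j=14: r + 13k = 5953.019333… → ⌈·⌉ = 5954
j=15: r + 14k = 6404.752666… → ⌈·⌉ = 6405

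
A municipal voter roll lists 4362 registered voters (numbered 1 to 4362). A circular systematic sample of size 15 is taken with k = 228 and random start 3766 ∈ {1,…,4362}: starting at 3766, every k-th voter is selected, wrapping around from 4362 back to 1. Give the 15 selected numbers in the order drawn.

3766, 3994, 4222, 88, 316, 544, 772, 1000, 1228, 1456, 1684, 1912, 2140, 2368, 2596

Selection 1: 3766
Selection 2: 3766 + 228 = 3994
Selection 3: 3994 + 228 = 4222
Selection 4: 4222 + 228 = 4450 → 4450 − 4362 = 88
Selection 5: 88 + 228 = 316
Selection 6: 316 + 228 = 544
Selection 7: 544 + 228 = 772
Selection 8: 772 + 228 = 1000
Selection 9: 1000 + 228 = 1228
Selection 10: 1228 + 228 = 1456
Selection 11: 1456 + 228 = 1684
Selection 12: 1684 + 228 = 1912
Selection 13: 1912 + 228 = 2140
Selection 14: 2140 + 228 = 2368
Selection 15: 2368 + 228 = 2596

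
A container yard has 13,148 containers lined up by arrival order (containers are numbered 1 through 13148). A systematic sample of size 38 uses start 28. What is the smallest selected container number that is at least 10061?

k = 13148/38 = 346
Steps past start: ⌈(10061 − 28)/346⌉ = ⌈10033/346⌉ = 29
Selected container: 28 + 29×346 = 10062

10062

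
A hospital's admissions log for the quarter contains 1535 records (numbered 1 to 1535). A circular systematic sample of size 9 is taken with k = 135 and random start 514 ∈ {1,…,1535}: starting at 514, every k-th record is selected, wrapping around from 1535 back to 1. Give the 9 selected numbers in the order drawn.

514, 649, 784, 919, 1054, 1189, 1324, 1459, 59

Selection 1: 514
Selection 2: 514 + 135 = 649
Selection 3: 649 + 135 = 784
Selection 4: 784 + 135 = 919
Selection 5: 919 + 135 = 1054
Selection 6: 1054 + 135 = 1189
Selection 7: 1189 + 135 = 1324
Selection 8: 1324 + 135 = 1459
Selection 9: 1459 + 135 = 1594 → 1594 − 1535 = 59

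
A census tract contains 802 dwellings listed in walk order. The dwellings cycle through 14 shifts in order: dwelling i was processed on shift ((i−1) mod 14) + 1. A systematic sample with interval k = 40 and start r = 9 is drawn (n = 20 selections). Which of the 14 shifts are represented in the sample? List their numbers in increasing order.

Consecutive selections differ by k = 40, so their shift numbers differ by 40 mod 14 = 12.
gcd(40, 14) = 2, so the sample visits 14/2 = 7 distinct residues mod 14.
Start 9 is shift 9; the shifts hit are 1, 3, 5, 7, 9, 11, 13.

1, 3, 5, 7, 9, 11, 13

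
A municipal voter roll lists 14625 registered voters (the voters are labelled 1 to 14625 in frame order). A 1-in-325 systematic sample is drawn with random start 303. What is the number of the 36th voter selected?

k = 325
36th selection = r + (36−1)·k = 303 + 35×325 = 303 + 11375 = 11678

11678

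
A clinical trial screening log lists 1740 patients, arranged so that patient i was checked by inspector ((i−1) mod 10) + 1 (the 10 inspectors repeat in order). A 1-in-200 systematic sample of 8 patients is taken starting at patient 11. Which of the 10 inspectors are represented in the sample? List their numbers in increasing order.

1

Consecutive selections differ by k = 200, so their inspector numbers differ by 200 mod 10 = 0.
gcd(200, 10) = 10, so the sample visits 10/10 = 1 distinct residues mod 10.
Start 11 is inspector 1; the inspectors hit are 1.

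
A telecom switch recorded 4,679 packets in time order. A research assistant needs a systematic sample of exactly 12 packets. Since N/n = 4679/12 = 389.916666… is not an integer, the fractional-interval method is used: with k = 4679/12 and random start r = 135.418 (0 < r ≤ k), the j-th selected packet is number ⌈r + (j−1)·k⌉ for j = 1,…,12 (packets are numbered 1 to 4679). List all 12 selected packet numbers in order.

j=1: r + 0k = 135.418 → ⌈·⌉ = 136
j=2: r + 1k = 525.334666… → ⌈·⌉ = 526
j=3: r + 2k = 915.251333… → ⌈·⌉ = 916
j=4: r + 3k = 1305.168 → ⌈·⌉ = 1306
j=5: r + 4k = 1695.084666… → ⌈·⌉ = 1696
j=6: r + 5k = 2085.001333… → ⌈·⌉ = 2086
j=7: r + 6k = 2474.918 → ⌈·⌉ = 2475
j=8: r + 7k = 2864.834666… → ⌈·⌉ = 2865
j=9: r + 8k = 3254.751333… → ⌈·⌉ = 3255
j=10: r + 9k = 3644.668 → ⌈·⌉ = 3645
j=11: r + 10k = 4034.584666… → ⌈·⌉ = 4035
j=12: r + 11k = 4424.501333… → ⌈·⌉ = 4425

136, 526, 916, 1306, 1696, 2086, 2475, 2865, 3255, 3645, 4035, 4425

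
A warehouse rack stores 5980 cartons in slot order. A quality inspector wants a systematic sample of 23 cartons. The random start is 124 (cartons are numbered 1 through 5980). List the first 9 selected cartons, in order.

124, 384, 644, 904, 1164, 1424, 1684, 1944, 2204

k = N/n = 5980/23 = 260
carton 1: 124
carton 2: 124 + 260 = 384
carton 3: 384 + 260 = 644
carton 4: 644 + 260 = 904
carton 5: 904 + 260 = 1164
carton 6: 1164 + 260 = 1424
carton 7: 1424 + 260 = 1684
carton 8: 1684 + 260 = 1944
carton 9: 1944 + 260 = 2204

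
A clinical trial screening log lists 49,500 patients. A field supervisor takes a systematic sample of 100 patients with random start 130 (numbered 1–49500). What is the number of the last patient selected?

k = 49500/100 = 495
100th selection = r + (100−1)·k = 130 + 99×495 = 130 + 49005 = 49135

49135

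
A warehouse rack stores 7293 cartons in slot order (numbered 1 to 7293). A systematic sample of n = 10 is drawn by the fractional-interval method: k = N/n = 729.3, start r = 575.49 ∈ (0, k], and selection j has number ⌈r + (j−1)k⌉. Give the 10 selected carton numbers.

576, 1305, 2035, 2764, 3493, 4222, 4952, 5681, 6410, 7140

j=1: r + 0k = 575.49 → ⌈·⌉ = 576
j=2: r + 1k = 1304.79 → ⌈·⌉ = 1305
j=3: r + 2k = 2034.09 → ⌈·⌉ = 2035
j=4: r + 3k = 2763.39 → ⌈·⌉ = 2764
j=5: r + 4k = 3492.69 → ⌈·⌉ = 3493
j=6: r + 5k = 4221.99 → ⌈·⌉ = 4222
j=7: r + 6k = 4951.29 → ⌈·⌉ = 4952
j=8: r + 7k = 5680.59 → ⌈·⌉ = 5681
j=9: r + 8k = 6409.89 → ⌈·⌉ = 6410
j=10: r + 9k = 7139.19 → ⌈·⌉ = 7140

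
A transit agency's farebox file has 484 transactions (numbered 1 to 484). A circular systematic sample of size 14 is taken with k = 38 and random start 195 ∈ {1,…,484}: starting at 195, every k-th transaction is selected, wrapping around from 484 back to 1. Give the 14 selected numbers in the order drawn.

195, 233, 271, 309, 347, 385, 423, 461, 15, 53, 91, 129, 167, 205

Selection 1: 195
Selection 2: 195 + 38 = 233
Selection 3: 233 + 38 = 271
Selection 4: 271 + 38 = 309
Selection 5: 309 + 38 = 347
Selection 6: 347 + 38 = 385
Selection 7: 385 + 38 = 423
Selection 8: 423 + 38 = 461
Selection 9: 461 + 38 = 499 → 499 − 484 = 15
Selection 10: 15 + 38 = 53
Selection 11: 53 + 38 = 91
Selection 12: 91 + 38 = 129
Selection 13: 129 + 38 = 167
Selection 14: 167 + 38 = 205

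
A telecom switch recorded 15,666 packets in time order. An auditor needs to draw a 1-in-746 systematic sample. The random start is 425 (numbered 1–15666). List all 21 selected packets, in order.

packet 1: 425
packet 2: 425 + 746 = 1171
packet 3: 1171 + 746 = 1917
packet 4: 1917 + 746 = 2663
packet 5: 2663 + 746 = 3409
packet 6: 3409 + 746 = 4155
packet 7: 4155 + 746 = 4901
packet 8: 4901 + 746 = 5647
packet 9: 5647 + 746 = 6393
packet 10: 6393 + 746 = 7139
packet 11: 7139 + 746 = 7885
packet 12: 7885 + 746 = 8631
packet 13: 8631 + 746 = 9377
packet 14: 9377 + 746 = 10123
packet 15: 10123 + 746 = 10869
packet 16: 10869 + 746 = 11615
packet 17: 11615 + 746 = 12361
packet 18: 12361 + 746 = 13107
packet 19: 13107 + 746 = 13853
packet 20: 13853 + 746 = 14599
packet 21: 14599 + 746 = 15345

425, 1171, 1917, 2663, 3409, 4155, 4901, 5647, 6393, 7139, 7885, 8631, 9377, 10123, 10869, 11615, 12361, 13107, 13853, 14599, 15345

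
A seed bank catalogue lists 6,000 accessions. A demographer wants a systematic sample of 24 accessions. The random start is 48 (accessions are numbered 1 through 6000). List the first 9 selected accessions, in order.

k = N/n = 6000/24 = 250
accession 1: 48
accession 2: 48 + 250 = 298
accession 3: 298 + 250 = 548
accession 4: 548 + 250 = 798
accession 5: 798 + 250 = 1048
accession 6: 1048 + 250 = 1298
accession 7: 1298 + 250 = 1548
accession 8: 1548 + 250 = 1798
accession 9: 1798 + 250 = 2048

48, 298, 548, 798, 1048, 1298, 1548, 1798, 2048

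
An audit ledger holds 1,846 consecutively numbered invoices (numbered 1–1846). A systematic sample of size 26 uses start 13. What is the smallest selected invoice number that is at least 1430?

k = 1846/26 = 71
Steps past start: ⌈(1430 − 13)/71⌉ = ⌈1417/71⌉ = 20
Selected invoice: 13 + 20×71 = 1433

1433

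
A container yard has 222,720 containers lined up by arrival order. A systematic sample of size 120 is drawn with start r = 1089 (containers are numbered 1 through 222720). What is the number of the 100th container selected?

k = 222720/120 = 1856
100th selection = r + (100−1)·k = 1089 + 99×1856 = 1089 + 183744 = 184833

184833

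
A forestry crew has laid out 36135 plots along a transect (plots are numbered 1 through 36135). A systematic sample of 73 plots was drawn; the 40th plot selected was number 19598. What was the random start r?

293

k = 36135/73 = 495
r = 19598 − (40−1)×495 = 19598 − 19305 = 293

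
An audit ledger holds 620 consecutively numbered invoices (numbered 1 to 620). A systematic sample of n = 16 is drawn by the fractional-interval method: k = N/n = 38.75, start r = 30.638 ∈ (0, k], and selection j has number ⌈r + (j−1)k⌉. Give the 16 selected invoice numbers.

j=1: r + 0k = 30.638 → ⌈·⌉ = 31
j=2: r + 1k = 69.388 → ⌈·⌉ = 70
j=3: r + 2k = 108.138 → ⌈·⌉ = 109
j=4: r + 3k = 146.888 → ⌈·⌉ = 147
j=5: r + 4k = 185.638 → ⌈·⌉ = 186
j=6: r + 5k = 224.388 → ⌈·⌉ = 225
j=7: r + 6k = 263.138 → ⌈·⌉ = 264
j=8: r + 7k = 301.888 → ⌈·⌉ = 302
j=9: r + 8k = 340.638 → ⌈·⌉ = 341
j=10: r + 9k = 379.388 → ⌈·⌉ = 380
j=11: r + 10k = 418.138 → ⌈·⌉ = 419
j=12: r + 11k = 456.888 → ⌈·⌉ = 457
j=13: r + 12k = 495.638 → ⌈·⌉ = 496
j=14: r + 13k = 534.388 → ⌈·⌉ = 535
j=15: r + 14k = 573.138 → ⌈·⌉ = 574
j=16: r + 15k = 611.888 → ⌈·⌉ = 612

31, 70, 109, 147, 186, 225, 264, 302, 341, 380, 419, 457, 496, 535, 574, 612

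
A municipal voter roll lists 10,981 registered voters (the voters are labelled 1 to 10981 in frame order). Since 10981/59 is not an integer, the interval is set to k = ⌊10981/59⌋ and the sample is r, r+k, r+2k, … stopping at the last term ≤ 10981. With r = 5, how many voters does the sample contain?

60

k = ⌊10981/59⌋ = 186
Achieved size = ⌊(10981 − 5)/186⌋ + 1 = ⌊10976/186⌋ + 1 = 59 + 1 = 60
(last selection: 5 + 59×186 = 10979 ≤ 10981; next would be 11165 > 10981)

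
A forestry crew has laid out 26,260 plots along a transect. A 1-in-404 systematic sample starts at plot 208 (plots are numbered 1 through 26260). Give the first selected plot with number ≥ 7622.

7884

k = 404
Steps past start: ⌈(7622 − 208)/404⌉ = ⌈7414/404⌉ = 19
Selected plot: 208 + 19×404 = 7884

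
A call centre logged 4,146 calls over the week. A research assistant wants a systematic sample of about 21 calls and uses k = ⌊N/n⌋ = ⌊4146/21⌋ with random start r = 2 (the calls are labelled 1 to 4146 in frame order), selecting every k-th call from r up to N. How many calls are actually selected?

22

k = ⌊4146/21⌋ = 197
Achieved size = ⌊(4146 − 2)/197⌋ + 1 = ⌊4144/197⌋ + 1 = 21 + 1 = 22
(last selection: 2 + 21×197 = 4139 ≤ 4146; next would be 4336 > 4146)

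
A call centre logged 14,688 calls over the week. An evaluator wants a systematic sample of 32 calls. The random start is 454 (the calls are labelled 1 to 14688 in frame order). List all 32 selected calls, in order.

454, 913, 1372, 1831, 2290, 2749, 3208, 3667, 4126, 4585, 5044, 5503, 5962, 6421, 6880, 7339, 7798, 8257, 8716, 9175, 9634, 10093, 10552, 11011, 11470, 11929, 12388, 12847, 13306, 13765, 14224, 14683

k = N/n = 14688/32 = 459
call 1: 454
call 2: 454 + 459 = 913
call 3: 913 + 459 = 1372
call 4: 1372 + 459 = 1831
call 5: 1831 + 459 = 2290
call 6: 2290 + 459 = 2749
call 7: 2749 + 459 = 3208
call 8: 3208 + 459 = 3667
call 9: 3667 + 459 = 4126
call 10: 4126 + 459 = 4585
call 11: 4585 + 459 = 5044
call 12: 5044 + 459 = 5503
call 13: 5503 + 459 = 5962
call 14: 5962 + 459 = 6421
call 15: 6421 + 459 = 6880
call 16: 6880 + 459 = 7339
call 17: 7339 + 459 = 7798
call 18: 7798 + 459 = 8257
call 19: 8257 + 459 = 8716
call 20: 8716 + 459 = 9175
call 21: 9175 + 459 = 9634
call 22: 9634 + 459 = 10093
call 23: 10093 + 459 = 10552
call 24: 10552 + 459 = 11011
call 25: 11011 + 459 = 11470
call 26: 11470 + 459 = 11929
call 27: 11929 + 459 = 12388
call 28: 12388 + 459 = 12847
call 29: 12847 + 459 = 13306
call 30: 13306 + 459 = 13765
call 31: 13765 + 459 = 14224
call 32: 14224 + 459 = 14683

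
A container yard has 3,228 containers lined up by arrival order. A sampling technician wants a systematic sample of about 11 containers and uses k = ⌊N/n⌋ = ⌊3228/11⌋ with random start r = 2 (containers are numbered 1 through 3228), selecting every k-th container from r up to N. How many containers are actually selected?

k = ⌊3228/11⌋ = 293
Achieved size = ⌊(3228 − 2)/293⌋ + 1 = ⌊3226/293⌋ + 1 = 11 + 1 = 12
(last selection: 2 + 11×293 = 3225 ≤ 3228; next would be 3518 > 3228)

12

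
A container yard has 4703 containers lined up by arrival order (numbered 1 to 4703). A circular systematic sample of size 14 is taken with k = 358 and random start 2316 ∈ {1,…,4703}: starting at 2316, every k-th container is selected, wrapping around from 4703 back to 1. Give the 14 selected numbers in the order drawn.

2316, 2674, 3032, 3390, 3748, 4106, 4464, 119, 477, 835, 1193, 1551, 1909, 2267

Selection 1: 2316
Selection 2: 2316 + 358 = 2674
Selection 3: 2674 + 358 = 3032
Selection 4: 3032 + 358 = 3390
Selection 5: 3390 + 358 = 3748
Selection 6: 3748 + 358 = 4106
Selection 7: 4106 + 358 = 4464
Selection 8: 4464 + 358 = 4822 → 4822 − 4703 = 119
Selection 9: 119 + 358 = 477
Selection 10: 477 + 358 = 835
Selection 11: 835 + 358 = 1193
Selection 12: 1193 + 358 = 1551
Selection 13: 1551 + 358 = 1909
Selection 14: 1909 + 358 = 2267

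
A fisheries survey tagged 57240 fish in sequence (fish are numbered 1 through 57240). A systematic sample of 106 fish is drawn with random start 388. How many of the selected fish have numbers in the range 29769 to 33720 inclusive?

7

k = 57240/106 = 540
First selection ≥ 29769: 388 + ⌈(29769−388)/540⌉·540 = 388 + 55×540 = 30088
Last selection ≤ 33720: 388 + ⌊(33720−388)/540⌋·540 = 388 + 61×540 = 33328
Count = 61 − 55 + 1 = 7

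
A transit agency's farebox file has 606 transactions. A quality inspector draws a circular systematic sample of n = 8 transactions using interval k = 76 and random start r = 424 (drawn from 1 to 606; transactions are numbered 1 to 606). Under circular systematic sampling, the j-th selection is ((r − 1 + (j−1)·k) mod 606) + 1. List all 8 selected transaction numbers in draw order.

Selection 1: 424
Selection 2: 424 + 76 = 500
Selection 3: 500 + 76 = 576
Selection 4: 576 + 76 = 652 → 652 − 606 = 46
Selection 5: 46 + 76 = 122
Selection 6: 122 + 76 = 198
Selection 7: 198 + 76 = 274
Selection 8: 274 + 76 = 350

424, 500, 576, 46, 122, 198, 274, 350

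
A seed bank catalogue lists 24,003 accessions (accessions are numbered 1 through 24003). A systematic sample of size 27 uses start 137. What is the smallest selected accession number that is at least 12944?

13472

k = 24003/27 = 889
Steps past start: ⌈(12944 − 137)/889⌉ = ⌈12807/889⌉ = 15
Selected accession: 137 + 15×889 = 13472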